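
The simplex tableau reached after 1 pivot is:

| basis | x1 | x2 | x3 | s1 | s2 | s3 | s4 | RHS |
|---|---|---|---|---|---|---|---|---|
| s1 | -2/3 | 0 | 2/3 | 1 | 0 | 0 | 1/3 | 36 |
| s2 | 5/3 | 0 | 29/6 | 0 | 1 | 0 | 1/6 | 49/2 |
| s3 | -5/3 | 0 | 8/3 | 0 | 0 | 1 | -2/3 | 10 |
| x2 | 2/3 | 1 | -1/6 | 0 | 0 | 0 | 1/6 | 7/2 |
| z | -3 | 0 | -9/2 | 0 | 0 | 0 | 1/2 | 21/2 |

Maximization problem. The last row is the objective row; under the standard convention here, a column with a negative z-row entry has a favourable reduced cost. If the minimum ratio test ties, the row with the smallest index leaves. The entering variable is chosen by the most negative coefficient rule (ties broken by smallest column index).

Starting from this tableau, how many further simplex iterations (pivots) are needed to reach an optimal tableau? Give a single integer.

3

pivot: x3 in, s3 out → z = 219/8
pivot: x1 in, s2 out → z = 882/25
pivot: s3 in, x2 out → z = 42
No improving column remains; optimal.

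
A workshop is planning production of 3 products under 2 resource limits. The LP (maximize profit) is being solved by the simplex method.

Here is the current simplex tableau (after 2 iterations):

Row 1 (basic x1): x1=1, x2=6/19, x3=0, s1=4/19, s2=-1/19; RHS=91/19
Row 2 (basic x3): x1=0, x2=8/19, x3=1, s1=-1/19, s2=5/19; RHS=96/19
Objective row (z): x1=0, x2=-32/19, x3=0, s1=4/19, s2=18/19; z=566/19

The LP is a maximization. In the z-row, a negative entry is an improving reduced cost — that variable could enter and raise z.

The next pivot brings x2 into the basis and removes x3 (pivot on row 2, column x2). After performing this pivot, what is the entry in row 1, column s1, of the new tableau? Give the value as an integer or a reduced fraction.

Pivot element is row 2, column x2: 8/19.
Normalize row 2: new (row 2, s1) = (-1/19)/(8/19) = -1/8.
row 1 ← row 1 − (6/19)·(new row 2): 4/19 − (6/19)·(-1/8) = 1/4.

1/4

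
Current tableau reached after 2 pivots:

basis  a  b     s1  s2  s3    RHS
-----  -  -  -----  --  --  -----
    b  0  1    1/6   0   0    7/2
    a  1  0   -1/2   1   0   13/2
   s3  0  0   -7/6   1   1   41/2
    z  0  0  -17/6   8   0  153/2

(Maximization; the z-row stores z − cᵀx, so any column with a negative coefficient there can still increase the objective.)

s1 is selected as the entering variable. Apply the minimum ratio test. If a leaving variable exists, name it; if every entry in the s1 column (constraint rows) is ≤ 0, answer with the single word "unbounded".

Ratios: row 1 (b): (7/2)/(1/6) = 21; row 2 (a): entry -1/2 ≤ 0, skip; row 3 (s3): entry -7/6 ≤ 0, skip.
Minimum ratio is in the b row, so b leaves.

b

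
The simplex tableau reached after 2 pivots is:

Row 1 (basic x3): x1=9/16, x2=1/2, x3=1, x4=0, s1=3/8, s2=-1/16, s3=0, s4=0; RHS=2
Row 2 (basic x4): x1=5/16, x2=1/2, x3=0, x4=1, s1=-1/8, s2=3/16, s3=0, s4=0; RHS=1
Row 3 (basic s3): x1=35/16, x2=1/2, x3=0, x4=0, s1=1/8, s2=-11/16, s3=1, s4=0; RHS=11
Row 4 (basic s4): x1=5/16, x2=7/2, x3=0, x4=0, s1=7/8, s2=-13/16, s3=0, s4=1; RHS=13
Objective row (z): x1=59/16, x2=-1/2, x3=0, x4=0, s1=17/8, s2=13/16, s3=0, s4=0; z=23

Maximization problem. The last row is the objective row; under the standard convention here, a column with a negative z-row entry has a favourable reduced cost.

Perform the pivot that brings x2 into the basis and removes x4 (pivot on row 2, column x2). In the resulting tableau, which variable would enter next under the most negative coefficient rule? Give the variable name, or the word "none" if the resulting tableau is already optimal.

none

Pivot element 1/2. New z-row = old z-row − (-1/2)·(row 2/(1/2)).
Updated z-row coefficients: x1: 4, x2: 0, x3: 0, x4: 1, s1: 2, s2: 1, s3: 0, s4: 0.
No coefficient is strictly negative; the tableau after this pivot is optimal.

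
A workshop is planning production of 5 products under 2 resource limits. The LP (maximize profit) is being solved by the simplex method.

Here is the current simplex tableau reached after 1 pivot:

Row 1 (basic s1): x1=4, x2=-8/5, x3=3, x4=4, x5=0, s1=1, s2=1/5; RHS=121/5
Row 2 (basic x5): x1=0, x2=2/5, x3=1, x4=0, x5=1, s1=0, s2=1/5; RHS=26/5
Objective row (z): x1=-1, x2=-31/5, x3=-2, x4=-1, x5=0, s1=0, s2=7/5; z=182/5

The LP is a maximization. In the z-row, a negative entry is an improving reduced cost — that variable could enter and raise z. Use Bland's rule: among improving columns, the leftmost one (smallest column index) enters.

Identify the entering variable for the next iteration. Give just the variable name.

Objective-row coefficients: x1: -1, x2: -31/5, x3: -2, x4: -1, x5: 0, s1: 0, s2: 7/5.
Improving columns: x1, x2, x3, x4. Bland's rule picks the smallest column index → x1.

x1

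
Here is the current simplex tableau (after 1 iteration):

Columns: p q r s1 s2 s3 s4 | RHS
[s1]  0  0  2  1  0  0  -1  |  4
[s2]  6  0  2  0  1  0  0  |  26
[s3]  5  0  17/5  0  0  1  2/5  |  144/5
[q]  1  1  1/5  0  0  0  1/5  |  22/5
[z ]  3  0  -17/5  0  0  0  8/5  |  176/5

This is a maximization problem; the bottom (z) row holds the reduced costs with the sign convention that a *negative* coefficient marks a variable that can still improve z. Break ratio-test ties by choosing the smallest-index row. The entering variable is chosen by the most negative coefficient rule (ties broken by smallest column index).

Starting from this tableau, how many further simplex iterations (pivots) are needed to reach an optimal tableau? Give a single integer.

pivot: r in, s1 out → z = 42
pivot: s4 in, s3 out → z = 904/21
No improving column remains; optimal.

2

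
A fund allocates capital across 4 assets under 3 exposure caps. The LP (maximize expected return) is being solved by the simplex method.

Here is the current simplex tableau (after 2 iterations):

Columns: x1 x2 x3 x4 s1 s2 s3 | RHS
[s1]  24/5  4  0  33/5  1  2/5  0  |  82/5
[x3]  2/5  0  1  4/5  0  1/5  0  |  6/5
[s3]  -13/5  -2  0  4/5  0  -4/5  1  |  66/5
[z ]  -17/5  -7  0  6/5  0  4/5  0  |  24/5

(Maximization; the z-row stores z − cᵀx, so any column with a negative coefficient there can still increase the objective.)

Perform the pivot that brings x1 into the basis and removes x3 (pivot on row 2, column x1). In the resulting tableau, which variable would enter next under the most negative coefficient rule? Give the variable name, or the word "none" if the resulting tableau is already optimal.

x2

Pivot element 2/5. New z-row = old z-row − (-17/5)·(row 2/(2/5)).
Updated z-row coefficients: x1: 0, x2: -7, x3: 17/2, x4: 8, s1: 0, s2: 5/2, s3: 0.
The most negative is -7 in column x2, so x2 would enter next.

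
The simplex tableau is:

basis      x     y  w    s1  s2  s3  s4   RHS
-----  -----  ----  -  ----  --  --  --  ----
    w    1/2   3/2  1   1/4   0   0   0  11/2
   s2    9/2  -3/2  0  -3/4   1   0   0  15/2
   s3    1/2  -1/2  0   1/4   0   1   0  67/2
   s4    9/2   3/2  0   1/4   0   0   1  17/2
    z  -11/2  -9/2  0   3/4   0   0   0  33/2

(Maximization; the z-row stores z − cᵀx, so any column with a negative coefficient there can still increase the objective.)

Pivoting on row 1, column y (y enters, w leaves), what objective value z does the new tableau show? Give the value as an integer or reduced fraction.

33

Minimum ratio for y: (11/2)/(3/2) = 11/3.
z changes by −(z-row coeff of y)·ratio = −(-9/2)·(11/3) = 33/2.
New z = 33/2 + (33/2) = 33.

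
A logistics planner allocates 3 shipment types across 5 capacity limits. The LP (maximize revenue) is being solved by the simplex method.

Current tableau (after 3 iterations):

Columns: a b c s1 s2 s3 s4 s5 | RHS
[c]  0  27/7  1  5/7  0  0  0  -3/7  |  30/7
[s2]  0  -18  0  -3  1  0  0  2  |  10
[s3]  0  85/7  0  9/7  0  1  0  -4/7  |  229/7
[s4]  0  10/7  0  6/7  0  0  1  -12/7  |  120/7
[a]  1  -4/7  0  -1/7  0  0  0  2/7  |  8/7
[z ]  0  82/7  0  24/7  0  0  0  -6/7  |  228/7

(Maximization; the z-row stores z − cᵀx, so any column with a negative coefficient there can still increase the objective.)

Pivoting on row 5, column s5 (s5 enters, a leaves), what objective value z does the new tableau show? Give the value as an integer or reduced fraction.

Minimum ratio for s5: (8/7)/(2/7) = 4.
z changes by −(z-row coeff of s5)·ratio = −(-6/7)·4 = 24/7.
New z = 228/7 + (24/7) = 36.

36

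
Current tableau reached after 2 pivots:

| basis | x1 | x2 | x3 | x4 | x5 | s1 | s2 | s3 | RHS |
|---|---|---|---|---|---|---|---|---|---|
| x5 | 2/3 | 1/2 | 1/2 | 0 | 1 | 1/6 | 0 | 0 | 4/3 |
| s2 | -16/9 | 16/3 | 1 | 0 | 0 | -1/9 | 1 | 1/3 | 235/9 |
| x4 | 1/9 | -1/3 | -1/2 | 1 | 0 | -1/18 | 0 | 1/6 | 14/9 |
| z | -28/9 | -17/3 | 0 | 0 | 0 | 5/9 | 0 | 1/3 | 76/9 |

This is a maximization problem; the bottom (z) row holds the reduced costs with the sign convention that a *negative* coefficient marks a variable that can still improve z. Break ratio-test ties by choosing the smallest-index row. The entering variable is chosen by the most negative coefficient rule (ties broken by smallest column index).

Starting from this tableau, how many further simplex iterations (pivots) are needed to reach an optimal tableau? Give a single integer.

pivot: x2 in, x5 out → z = 212/9
No improving column remains; optimal.

1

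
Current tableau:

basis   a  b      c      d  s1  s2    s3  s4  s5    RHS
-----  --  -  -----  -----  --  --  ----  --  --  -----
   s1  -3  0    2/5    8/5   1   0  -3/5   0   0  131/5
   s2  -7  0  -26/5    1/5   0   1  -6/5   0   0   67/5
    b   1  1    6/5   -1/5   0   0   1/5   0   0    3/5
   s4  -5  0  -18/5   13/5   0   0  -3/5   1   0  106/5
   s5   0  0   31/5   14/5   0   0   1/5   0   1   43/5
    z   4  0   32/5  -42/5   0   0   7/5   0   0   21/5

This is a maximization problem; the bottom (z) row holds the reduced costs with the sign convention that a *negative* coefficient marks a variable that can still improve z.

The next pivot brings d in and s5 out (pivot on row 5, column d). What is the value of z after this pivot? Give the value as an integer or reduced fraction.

Minimum ratio for d: (43/5)/(14/5) = 43/14.
z changes by −(z-row coeff of d)·ratio = −(-42/5)·(43/14) = 129/5.
New z = 21/5 + (129/5) = 30.

30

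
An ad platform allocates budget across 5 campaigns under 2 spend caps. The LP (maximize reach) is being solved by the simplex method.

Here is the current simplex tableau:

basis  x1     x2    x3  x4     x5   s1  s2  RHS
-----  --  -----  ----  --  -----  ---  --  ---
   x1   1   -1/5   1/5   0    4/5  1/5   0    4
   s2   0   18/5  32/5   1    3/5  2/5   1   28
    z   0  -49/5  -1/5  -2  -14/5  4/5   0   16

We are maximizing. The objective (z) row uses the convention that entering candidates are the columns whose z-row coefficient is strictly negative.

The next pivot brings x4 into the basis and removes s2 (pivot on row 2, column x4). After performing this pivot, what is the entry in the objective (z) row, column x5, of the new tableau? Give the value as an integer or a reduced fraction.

-8/5

Pivot element is row 2, column x4: 1.
Normalize row 2: new (row 2, x5) = (3/5)/1 = 3/5.
z-row ← z-row − (-2)·(new row 2): -14/5 − (-2)·(3/5) = -8/5.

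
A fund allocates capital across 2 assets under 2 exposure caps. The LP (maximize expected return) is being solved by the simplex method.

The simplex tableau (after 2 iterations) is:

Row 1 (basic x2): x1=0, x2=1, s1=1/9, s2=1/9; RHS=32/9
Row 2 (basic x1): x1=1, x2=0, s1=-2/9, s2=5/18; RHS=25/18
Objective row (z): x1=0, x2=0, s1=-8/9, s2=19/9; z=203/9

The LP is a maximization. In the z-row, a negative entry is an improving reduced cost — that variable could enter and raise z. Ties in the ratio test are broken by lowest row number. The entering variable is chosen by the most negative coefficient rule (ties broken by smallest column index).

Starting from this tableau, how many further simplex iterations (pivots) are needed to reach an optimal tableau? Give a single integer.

pivot: s1 in, x2 out → z = 51
No improving column remains; optimal.

1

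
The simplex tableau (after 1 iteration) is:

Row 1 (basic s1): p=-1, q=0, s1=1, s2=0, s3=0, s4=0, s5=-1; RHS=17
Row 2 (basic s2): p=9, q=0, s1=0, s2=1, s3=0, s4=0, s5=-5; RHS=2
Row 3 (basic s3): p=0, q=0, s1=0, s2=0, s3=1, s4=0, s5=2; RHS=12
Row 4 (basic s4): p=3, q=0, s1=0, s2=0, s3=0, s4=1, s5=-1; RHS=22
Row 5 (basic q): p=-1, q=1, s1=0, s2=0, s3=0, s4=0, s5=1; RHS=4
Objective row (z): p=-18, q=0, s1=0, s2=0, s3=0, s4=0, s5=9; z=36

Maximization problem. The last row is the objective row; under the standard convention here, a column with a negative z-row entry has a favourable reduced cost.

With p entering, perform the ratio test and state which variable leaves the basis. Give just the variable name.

s2

Ratios: row 1 (s1): entry -1 ≤ 0, skip; row 2 (s2): 2/9 = 2/9; row 3 (s3): entry 0 ≤ 0, skip; row 4 (s4): 22/3 = 22/3; row 5 (q): entry -1 ≤ 0, skip.
Minimum ratio 2/9 is in the s2 row, so s2 leaves.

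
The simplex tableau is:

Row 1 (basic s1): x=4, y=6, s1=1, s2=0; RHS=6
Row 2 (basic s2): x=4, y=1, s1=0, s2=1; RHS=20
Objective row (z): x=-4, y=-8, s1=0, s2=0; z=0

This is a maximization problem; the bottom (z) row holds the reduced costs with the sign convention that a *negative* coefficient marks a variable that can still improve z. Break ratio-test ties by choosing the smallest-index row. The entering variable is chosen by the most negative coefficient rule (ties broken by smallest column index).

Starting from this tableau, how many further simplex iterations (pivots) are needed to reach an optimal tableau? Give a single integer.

pivot: y in, s1 out → z = 8
No improving column remains; optimal.

1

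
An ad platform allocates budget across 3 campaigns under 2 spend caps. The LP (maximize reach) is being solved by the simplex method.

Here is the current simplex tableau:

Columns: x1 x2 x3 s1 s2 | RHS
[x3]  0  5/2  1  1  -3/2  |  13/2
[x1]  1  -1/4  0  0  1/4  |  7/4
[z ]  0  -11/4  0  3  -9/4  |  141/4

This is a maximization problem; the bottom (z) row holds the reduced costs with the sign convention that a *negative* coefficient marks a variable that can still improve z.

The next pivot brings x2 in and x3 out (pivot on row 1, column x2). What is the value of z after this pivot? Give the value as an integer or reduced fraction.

212/5

Minimum ratio for x2: (13/2)/(5/2) = 13/5.
z changes by −(z-row coeff of x2)·ratio = −(-11/4)·(13/5) = 143/20.
New z = 141/4 + (143/20) = 212/5.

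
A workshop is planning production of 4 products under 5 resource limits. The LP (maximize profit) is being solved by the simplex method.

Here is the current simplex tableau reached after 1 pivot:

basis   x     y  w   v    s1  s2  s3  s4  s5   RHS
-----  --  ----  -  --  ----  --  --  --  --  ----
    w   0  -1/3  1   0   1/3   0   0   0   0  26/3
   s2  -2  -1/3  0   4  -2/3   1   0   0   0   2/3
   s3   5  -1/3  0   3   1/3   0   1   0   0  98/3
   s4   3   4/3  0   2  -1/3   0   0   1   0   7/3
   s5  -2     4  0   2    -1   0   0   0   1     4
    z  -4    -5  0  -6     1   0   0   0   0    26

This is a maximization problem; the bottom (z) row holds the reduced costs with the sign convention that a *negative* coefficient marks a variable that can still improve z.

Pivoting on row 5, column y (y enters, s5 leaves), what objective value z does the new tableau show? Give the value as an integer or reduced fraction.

Minimum ratio for y: 4/4 = 1.
z changes by −(z-row coeff of y)·ratio = −(-5)·1 = 5.
New z = 26 + 5 = 31.

31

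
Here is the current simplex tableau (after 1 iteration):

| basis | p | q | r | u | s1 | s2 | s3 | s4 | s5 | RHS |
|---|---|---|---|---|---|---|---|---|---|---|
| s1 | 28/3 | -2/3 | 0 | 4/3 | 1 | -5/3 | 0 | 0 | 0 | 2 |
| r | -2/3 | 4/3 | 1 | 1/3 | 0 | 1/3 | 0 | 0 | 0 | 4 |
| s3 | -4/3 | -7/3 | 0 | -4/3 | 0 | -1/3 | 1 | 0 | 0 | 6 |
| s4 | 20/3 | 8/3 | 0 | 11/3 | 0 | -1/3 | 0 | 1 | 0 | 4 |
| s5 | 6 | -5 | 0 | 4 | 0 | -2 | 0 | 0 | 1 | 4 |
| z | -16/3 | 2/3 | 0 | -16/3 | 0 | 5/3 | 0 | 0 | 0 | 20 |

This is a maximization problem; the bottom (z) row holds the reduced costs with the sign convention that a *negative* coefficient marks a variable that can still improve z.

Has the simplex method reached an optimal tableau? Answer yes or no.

no

Column p has objective-row coefficient -16/3, which is negative; an improving pivot exists, so not yet optimal.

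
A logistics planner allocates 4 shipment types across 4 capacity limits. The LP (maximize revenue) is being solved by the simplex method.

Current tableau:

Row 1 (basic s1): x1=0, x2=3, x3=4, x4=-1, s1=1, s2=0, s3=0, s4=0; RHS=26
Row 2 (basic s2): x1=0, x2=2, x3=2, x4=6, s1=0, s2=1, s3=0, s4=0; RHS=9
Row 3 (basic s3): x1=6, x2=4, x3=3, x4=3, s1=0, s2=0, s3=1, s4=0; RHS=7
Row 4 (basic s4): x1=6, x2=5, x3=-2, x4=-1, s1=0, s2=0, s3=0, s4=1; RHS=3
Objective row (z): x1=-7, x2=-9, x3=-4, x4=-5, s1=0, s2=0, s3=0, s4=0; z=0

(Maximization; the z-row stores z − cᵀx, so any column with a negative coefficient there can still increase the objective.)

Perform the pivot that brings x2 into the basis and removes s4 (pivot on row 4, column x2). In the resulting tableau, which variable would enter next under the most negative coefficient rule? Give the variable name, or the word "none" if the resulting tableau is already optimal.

x3

Pivot element 5. New z-row = old z-row − (-9)·(row 4/5).
Updated z-row coefficients: x1: 19/5, x2: 0, x3: -38/5, x4: -34/5, s1: 0, s2: 0, s3: 0, s4: 9/5.
The most negative is -38/5 in column x3, so x3 would enter next.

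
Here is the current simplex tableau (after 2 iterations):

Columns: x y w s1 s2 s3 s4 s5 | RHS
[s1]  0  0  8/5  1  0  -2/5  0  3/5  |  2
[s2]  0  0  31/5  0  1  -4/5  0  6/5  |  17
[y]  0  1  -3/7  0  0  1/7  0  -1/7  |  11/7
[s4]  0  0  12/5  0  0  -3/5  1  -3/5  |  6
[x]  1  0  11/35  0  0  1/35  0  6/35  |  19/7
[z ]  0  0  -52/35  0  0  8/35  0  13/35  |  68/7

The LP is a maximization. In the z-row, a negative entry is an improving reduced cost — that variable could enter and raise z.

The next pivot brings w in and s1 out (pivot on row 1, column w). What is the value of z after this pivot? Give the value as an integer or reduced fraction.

Minimum ratio for w: 2/(8/5) = 5/4.
z changes by −(z-row coeff of w)·ratio = −(-52/35)·(5/4) = 13/7.
New z = 68/7 + (13/7) = 81/7.

81/7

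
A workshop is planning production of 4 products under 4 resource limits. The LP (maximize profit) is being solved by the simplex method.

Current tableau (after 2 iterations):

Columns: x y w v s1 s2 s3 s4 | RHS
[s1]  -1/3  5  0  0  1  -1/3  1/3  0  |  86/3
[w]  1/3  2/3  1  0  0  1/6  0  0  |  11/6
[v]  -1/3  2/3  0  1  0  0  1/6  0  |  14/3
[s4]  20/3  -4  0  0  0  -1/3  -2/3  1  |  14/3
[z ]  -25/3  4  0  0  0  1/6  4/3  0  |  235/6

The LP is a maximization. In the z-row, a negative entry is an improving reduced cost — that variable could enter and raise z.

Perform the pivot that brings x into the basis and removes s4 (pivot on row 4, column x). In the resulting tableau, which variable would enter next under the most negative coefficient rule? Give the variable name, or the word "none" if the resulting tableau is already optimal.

Pivot element 20/3. New z-row = old z-row − (-25/3)·(row 4/(20/3)).
Updated z-row coefficients: x: 0, y: -1, w: 0, v: 0, s1: 0, s2: -1/4, s3: 1/2, s4: 5/4.
The most negative is -1 in column y, so y would enter next.

y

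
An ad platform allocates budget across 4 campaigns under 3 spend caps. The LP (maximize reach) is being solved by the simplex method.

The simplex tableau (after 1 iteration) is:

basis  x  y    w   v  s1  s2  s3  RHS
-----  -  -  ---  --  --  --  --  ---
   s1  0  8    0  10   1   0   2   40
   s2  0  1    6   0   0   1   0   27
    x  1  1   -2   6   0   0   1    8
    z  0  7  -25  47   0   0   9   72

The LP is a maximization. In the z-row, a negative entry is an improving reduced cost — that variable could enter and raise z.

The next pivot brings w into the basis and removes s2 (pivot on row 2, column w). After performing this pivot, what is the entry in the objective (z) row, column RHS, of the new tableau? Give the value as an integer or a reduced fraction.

369/2

Pivot element is row 2, column w: 6.
Normalize row 2: new (row 2, RHS) = 27/6 = 9/2.
z-row ← z-row − (-25)·(new row 2): 72 − (-25)·(9/2) = 369/2.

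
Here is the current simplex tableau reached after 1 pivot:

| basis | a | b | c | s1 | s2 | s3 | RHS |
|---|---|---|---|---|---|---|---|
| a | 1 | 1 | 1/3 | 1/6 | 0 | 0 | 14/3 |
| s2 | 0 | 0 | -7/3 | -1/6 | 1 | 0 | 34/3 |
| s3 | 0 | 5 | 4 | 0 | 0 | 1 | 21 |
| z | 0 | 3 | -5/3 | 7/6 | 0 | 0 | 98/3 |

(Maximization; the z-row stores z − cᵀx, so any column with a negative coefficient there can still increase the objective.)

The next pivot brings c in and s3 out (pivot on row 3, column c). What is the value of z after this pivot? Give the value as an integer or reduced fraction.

497/12

Minimum ratio for c: 21/4 = 21/4.
z changes by −(z-row coeff of c)·ratio = −(-5/3)·(21/4) = 35/4.
New z = 98/3 + (35/4) = 497/12.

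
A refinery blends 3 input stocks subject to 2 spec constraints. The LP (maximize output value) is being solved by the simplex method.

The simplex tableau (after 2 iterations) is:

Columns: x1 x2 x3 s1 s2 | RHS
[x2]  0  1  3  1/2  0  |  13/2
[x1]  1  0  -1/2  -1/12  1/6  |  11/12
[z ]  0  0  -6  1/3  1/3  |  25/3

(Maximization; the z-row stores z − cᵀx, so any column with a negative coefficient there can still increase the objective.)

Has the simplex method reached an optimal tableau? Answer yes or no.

no

Column x3 has objective-row coefficient -6, which is negative; an improving pivot exists, so not yet optimal.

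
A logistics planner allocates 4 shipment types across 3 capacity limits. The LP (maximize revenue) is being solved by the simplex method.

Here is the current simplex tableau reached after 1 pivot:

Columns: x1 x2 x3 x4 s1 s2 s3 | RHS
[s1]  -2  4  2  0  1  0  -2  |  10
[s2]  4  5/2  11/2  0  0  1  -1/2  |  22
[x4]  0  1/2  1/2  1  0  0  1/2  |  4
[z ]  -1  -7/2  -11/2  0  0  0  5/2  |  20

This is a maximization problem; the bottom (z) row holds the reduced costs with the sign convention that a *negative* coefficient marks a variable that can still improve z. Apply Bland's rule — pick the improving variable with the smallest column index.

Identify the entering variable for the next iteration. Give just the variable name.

Objective-row coefficients: x1: -1, x2: -7/2, x3: -11/2, x4: 0, s1: 0, s2: 0, s3: 5/2.
Improving columns: x1, x2, x3. Bland's rule picks the smallest column index → x1.

x1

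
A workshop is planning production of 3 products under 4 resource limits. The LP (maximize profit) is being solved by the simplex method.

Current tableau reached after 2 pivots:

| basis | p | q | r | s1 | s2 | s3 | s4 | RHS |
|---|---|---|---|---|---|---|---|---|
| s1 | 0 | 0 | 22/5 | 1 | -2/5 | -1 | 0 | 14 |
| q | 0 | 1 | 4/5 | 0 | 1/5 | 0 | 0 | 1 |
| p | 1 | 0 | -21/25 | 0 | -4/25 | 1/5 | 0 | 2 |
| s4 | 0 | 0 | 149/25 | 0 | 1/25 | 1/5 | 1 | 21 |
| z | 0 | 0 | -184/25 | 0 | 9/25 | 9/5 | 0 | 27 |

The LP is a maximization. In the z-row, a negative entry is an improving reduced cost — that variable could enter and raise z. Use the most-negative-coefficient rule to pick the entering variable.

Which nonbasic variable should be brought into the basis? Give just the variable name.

Objective-row coefficients: p: 0, q: 0, r: -184/25, s1: 0, s2: 9/25, s3: 9/5, s4: 0.
The most negative is -184/25 in column r, so r enters.

r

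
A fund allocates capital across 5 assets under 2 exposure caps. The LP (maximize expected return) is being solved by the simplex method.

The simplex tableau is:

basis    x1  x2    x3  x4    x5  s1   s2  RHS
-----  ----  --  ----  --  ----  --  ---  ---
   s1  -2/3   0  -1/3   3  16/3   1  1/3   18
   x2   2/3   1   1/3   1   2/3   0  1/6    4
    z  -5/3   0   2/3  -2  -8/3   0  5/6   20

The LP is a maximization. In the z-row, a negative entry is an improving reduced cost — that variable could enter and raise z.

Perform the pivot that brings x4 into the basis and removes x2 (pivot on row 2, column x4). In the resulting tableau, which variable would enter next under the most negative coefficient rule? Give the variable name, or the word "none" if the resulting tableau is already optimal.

Pivot element 1. New z-row = old z-row − (-2)·(row 2/1).
Updated z-row coefficients: x1: -1/3, x2: 2, x3: 4/3, x4: 0, x5: -4/3, s1: 0, s2: 7/6.
The most negative is -4/3 in column x5, so x5 would enter next.

x5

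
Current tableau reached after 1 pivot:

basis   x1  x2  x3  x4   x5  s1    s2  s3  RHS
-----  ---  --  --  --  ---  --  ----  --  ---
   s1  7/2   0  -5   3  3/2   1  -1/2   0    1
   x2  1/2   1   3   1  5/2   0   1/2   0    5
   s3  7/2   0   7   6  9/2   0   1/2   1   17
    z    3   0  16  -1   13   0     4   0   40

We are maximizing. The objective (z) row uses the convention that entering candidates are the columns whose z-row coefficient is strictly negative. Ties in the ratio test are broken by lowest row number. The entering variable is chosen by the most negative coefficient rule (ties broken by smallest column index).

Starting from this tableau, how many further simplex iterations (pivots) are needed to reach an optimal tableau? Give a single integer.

1

pivot: x4 in, s1 out → z = 121/3
No improving column remains; optimal.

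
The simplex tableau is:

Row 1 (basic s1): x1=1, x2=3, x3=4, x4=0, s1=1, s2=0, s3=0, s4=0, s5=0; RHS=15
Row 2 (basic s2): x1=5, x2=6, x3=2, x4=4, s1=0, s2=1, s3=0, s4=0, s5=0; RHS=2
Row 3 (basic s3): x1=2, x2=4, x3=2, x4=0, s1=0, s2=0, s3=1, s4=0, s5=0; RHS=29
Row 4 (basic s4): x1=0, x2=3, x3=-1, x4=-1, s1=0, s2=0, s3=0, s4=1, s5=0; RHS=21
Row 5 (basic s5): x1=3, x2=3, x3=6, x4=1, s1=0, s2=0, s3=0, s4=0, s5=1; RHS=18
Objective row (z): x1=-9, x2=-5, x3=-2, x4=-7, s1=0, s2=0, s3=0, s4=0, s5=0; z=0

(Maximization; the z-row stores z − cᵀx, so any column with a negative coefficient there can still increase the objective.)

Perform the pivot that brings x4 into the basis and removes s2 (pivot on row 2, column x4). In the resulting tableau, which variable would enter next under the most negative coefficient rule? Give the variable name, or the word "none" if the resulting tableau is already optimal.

Pivot element 4. New z-row = old z-row − (-7)·(row 2/4).
Updated z-row coefficients: x1: -1/4, x2: 11/2, x3: 3/2, x4: 0, s1: 0, s2: 7/4, s3: 0, s4: 0, s5: 0.
The most negative is -1/4 in column x1, so x1 would enter next.

x1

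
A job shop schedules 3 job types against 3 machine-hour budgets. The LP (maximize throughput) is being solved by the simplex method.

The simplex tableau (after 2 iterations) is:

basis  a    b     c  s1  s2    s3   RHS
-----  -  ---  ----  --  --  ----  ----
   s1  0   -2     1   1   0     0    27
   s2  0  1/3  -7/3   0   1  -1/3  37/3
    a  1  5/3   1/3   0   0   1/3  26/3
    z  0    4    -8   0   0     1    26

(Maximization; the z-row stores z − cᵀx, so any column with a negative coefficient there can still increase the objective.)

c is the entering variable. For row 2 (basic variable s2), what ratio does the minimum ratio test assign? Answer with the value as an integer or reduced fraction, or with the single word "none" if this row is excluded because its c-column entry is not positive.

none

The c entry in row 2 is -7/3 ≤ 0, so this row gives no ratio.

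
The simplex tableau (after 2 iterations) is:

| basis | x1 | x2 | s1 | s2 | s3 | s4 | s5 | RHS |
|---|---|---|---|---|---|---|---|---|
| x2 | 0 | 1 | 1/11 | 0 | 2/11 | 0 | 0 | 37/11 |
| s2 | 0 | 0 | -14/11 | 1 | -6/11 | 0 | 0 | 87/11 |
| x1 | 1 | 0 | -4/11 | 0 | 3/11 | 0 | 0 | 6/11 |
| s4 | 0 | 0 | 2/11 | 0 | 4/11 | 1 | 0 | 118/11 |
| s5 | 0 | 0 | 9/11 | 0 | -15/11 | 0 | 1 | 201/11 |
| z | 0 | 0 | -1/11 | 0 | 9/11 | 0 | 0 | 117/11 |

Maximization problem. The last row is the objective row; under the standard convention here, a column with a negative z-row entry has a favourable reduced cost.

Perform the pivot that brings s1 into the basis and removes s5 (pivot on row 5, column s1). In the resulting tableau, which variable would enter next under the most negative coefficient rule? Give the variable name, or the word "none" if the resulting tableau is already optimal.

none

Pivot element 9/11. New z-row = old z-row − (-1/11)·(row 5/(9/11)).
Updated z-row coefficients: x1: 0, x2: 0, s1: 0, s2: 0, s3: 2/3, s4: 0, s5: 1/9.
No coefficient is strictly negative; the tableau after this pivot is optimal.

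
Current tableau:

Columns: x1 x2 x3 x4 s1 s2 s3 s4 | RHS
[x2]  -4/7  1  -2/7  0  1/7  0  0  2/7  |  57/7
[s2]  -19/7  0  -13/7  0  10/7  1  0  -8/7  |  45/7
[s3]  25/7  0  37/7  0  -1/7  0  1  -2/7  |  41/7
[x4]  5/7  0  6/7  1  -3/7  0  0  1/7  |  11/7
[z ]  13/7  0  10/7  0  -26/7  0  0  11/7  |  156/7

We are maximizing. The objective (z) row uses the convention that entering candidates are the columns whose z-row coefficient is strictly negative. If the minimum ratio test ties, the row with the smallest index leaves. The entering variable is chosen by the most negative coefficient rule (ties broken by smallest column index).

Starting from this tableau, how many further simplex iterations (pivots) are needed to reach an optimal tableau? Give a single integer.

pivot: s1 in, s2 out → z = 39
pivot: x1 in, s3 out → z = 1625/33
pivot: s4 in, x2 out → z = 1133/12
No improving column remains; optimal.

3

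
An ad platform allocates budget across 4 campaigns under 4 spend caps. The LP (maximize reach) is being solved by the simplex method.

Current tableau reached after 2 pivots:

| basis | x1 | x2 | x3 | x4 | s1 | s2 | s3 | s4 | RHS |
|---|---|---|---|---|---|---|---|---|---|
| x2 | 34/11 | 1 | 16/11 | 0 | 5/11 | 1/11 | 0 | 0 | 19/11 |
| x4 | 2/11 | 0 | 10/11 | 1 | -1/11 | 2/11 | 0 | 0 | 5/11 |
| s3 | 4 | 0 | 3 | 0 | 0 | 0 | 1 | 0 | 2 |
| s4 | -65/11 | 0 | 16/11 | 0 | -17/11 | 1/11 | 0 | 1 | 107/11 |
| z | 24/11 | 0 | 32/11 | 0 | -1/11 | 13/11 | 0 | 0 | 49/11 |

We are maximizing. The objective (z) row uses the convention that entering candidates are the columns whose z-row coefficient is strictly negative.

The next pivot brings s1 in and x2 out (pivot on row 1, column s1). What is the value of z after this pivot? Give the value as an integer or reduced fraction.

24/5

Minimum ratio for s1: (19/11)/(5/11) = 19/5.
z changes by −(z-row coeff of s1)·ratio = −(-1/11)·(19/5) = 19/55.
New z = 49/11 + (19/55) = 24/5.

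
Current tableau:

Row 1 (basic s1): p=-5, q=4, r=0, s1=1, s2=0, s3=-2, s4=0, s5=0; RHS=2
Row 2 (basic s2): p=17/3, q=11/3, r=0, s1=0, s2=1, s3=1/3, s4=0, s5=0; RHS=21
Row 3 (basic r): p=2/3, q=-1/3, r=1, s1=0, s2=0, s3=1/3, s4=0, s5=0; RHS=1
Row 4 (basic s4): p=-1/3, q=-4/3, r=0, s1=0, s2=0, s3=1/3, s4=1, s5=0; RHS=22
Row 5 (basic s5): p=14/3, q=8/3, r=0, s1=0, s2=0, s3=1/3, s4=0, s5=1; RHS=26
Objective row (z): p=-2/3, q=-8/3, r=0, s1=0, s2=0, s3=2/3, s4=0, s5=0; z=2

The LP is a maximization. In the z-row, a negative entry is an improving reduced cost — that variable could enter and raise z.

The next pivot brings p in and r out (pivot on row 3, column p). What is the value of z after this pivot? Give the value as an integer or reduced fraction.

Minimum ratio for p: 1/(2/3) = 3/2.
z changes by −(z-row coeff of p)·ratio = −(-2/3)·(3/2) = 1.
New z = 2 + 1 = 3.

3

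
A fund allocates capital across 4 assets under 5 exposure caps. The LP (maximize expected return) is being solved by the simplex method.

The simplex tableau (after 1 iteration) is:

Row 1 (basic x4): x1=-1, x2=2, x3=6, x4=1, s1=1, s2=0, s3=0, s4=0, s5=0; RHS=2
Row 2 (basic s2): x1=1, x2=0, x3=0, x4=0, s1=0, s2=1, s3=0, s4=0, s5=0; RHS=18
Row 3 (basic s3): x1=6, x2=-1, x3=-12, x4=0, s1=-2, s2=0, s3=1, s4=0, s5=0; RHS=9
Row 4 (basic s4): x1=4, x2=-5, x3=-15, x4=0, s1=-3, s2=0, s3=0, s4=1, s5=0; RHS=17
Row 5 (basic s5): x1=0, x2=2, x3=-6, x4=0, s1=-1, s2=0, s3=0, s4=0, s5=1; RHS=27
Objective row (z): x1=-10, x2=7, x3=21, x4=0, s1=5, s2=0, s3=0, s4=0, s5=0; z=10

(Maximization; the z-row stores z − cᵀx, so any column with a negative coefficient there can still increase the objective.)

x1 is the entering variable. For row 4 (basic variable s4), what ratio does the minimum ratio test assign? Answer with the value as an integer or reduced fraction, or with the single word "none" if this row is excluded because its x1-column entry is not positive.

Ratio = RHS / (x1 entry) = 17 / 4 = 17/4.

17/4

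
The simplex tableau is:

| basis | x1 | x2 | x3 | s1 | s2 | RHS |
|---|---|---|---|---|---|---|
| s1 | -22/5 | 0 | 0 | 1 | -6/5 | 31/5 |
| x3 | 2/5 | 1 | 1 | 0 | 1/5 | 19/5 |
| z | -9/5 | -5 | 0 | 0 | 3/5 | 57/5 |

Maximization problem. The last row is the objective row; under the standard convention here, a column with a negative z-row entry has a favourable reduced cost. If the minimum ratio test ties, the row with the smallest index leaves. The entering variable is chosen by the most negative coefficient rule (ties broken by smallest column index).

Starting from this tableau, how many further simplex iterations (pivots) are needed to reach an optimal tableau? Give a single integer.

pivot: x2 in, x3 out → z = 152/5
No improving column remains; optimal.

1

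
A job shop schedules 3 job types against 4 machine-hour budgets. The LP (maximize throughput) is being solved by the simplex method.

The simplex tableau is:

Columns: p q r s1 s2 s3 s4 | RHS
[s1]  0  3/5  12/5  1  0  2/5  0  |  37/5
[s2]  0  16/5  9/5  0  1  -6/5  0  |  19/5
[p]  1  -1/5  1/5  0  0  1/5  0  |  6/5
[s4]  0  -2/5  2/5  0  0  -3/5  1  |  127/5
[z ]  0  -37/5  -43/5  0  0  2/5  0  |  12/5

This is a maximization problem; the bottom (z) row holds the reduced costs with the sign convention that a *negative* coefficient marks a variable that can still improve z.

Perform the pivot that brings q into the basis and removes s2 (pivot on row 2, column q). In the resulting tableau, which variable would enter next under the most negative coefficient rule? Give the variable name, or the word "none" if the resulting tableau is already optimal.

Pivot element 16/5. New z-row = old z-row − (-37/5)·(row 2/(16/5)).
Updated z-row coefficients: p: 0, q: 0, r: -71/16, s1: 0, s2: 37/16, s3: -19/8, s4: 0.
The most negative is -71/16 in column r, so r would enter next.

r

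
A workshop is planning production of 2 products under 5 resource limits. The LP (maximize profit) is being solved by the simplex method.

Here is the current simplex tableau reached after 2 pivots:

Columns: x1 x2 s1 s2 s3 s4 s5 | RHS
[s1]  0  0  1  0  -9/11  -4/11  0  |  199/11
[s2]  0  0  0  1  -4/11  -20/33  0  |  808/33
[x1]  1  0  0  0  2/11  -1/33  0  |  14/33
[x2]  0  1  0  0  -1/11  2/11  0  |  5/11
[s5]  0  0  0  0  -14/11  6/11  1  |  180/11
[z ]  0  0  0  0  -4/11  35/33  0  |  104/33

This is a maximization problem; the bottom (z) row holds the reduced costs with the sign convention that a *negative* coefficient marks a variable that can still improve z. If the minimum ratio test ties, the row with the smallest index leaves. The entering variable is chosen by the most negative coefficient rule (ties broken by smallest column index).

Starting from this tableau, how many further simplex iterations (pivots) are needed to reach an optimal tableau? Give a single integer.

1

pivot: s3 in, x1 out → z = 4
No improving column remains; optimal.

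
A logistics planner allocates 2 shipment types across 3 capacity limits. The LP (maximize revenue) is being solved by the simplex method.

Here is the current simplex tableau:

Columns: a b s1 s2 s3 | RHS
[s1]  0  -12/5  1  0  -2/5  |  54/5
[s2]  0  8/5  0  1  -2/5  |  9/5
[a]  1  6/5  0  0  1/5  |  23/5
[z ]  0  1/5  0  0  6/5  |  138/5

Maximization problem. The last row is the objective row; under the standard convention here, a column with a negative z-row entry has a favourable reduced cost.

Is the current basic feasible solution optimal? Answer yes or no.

No objective-row coefficient is strictly negative, so no entering variable exists; the tableau is optimal.

yes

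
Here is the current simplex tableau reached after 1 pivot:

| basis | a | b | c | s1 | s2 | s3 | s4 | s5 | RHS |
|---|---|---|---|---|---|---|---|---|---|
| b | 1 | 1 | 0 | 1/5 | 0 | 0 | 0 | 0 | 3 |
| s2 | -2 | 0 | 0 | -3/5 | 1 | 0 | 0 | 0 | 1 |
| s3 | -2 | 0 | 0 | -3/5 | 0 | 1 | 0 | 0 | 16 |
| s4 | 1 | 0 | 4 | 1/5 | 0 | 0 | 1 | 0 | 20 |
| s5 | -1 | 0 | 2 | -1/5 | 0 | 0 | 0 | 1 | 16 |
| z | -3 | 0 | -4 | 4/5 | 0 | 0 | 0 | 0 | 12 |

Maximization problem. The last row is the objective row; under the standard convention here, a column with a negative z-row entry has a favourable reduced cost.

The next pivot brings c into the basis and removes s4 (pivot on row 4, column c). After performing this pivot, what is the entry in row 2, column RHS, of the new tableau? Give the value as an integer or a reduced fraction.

1

Pivot element is row 4, column c: 4.
Normalize row 4: new (row 4, RHS) = 20/4 = 5.
row 2 ← row 2 − 0·(new row 4): 1 − 0·5 = 1.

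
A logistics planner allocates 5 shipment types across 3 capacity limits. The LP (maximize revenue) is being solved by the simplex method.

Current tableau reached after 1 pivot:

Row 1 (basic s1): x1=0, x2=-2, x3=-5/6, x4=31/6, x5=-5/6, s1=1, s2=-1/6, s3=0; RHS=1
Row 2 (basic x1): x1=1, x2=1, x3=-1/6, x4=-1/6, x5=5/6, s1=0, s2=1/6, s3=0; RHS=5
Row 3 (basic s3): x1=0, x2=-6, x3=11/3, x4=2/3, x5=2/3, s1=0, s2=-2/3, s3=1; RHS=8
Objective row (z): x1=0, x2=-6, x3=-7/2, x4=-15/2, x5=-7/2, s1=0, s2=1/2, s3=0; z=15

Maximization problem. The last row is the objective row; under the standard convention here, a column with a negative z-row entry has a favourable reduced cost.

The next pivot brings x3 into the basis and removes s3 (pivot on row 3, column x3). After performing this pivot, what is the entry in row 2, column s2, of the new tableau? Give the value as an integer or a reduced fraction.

3/22

Pivot element is row 3, column x3: 11/3.
Normalize row 3: new (row 3, s2) = (-2/3)/(11/3) = -2/11.
row 2 ← row 2 − (-1/6)·(new row 3): 1/6 − (-1/6)·(-2/11) = 3/22.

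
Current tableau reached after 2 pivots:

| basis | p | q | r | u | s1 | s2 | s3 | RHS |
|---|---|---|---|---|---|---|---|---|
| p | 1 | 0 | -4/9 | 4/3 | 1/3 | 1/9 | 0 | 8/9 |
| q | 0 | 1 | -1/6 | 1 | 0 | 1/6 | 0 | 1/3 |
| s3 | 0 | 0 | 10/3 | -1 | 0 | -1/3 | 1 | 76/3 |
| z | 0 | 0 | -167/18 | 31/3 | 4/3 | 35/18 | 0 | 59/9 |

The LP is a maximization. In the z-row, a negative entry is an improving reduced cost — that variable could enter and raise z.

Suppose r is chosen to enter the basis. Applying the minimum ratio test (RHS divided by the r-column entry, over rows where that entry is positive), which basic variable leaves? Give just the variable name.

s3

Ratios: row 1 (p): entry -4/9 ≤ 0, skip; row 2 (q): entry -1/6 ≤ 0, skip; row 3 (s3): (76/3)/(10/3) = 38/5.
Minimum ratio 38/5 is in the s3 row, so s3 leaves.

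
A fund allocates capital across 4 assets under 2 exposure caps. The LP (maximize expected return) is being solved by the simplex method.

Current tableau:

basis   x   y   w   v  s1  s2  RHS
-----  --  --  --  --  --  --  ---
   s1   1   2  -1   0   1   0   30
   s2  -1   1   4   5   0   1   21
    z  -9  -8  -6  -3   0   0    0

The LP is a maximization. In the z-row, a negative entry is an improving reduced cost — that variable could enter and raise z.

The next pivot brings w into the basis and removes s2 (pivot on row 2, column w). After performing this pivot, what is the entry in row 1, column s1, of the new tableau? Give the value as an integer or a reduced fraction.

Pivot element is row 2, column w: 4.
Normalize row 2: new (row 2, s1) = 0/4 = 0.
row 1 ← row 1 − (-1)·(new row 2): 1 − (-1)·0 = 1.

1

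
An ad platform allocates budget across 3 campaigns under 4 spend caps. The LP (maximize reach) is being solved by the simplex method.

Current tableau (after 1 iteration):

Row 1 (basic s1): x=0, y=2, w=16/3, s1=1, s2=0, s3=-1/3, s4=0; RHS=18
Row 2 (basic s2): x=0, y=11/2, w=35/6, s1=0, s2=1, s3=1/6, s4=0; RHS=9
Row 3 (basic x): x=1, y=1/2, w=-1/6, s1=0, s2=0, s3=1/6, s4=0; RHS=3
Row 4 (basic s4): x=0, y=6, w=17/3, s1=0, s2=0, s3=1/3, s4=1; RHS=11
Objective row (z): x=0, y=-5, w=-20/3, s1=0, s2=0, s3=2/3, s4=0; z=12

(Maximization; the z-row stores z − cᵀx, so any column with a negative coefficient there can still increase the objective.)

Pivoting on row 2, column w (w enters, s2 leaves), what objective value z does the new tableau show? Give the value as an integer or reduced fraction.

156/7

Minimum ratio for w: 9/(35/6) = 54/35.
z changes by −(z-row coeff of w)·ratio = −(-20/3)·(54/35) = 72/7.
New z = 12 + (72/7) = 156/7.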